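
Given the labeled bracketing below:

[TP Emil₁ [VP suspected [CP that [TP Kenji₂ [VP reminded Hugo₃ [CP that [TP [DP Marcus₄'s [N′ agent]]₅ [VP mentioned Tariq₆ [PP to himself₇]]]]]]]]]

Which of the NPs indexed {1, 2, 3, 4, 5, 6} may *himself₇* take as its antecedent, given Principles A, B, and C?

{5, 6}

*himself* is an anaphor, so Principle A applies: it must be bound in its binding domain.
Binding domain of *himself₇*: the embedded TP, whose subject is [Marcus₄'s agent]₅.
*Emil₁* c-commands the anaphor but is outside its binding domain → cannot satisfy Principle A.
*Kenji₂* c-commands the anaphor but is outside its binding domain → cannot satisfy Principle A.
*Hugo₃* c-commands the anaphor but is outside its binding domain → cannot satisfy Principle A.
*Marcus₄* does not c-command the anaphor → cannot bind it.
*[Marcus₄'s agent]₅* c-commands the anaphor within its binding domain → licit binder.
*Tariq₆* c-commands the anaphor within its binding domain → licit binder.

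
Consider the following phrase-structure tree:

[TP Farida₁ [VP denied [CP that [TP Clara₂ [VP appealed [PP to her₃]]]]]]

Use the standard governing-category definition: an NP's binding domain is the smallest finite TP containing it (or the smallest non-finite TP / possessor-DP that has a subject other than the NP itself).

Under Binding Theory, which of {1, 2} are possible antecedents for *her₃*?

{1}

*her* is a pronoun, so Principle B applies: it must be free in its binding domain.
Binding domain of *her₃*: the embedded TP, whose subject is Clara₂.
*Farida₁* c-commands the pronoun but from outside its binding domain, and is not c-commanded by it → coindexation permitted.
*Clara₂* c-commands the pronoun within its binding domain → coindexation would violate Principle B.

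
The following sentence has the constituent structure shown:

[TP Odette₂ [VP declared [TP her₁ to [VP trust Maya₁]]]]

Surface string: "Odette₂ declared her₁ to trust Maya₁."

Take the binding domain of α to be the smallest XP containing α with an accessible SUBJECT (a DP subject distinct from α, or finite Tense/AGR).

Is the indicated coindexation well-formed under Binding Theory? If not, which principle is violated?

Principle C

The two coindexed NPs are *her₁* and *Maya₁*.
*Maya₁* is an R-expression. Principle C requires it to be free everywhere.
*her₁* c-commands it and carries the same index.
The R-expression is bound → Principle C violation.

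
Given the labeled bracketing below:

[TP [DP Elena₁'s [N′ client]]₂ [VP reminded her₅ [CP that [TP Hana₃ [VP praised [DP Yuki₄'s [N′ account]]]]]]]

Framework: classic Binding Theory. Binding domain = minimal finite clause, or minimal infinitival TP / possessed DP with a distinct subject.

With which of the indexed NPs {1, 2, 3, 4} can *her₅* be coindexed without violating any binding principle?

*her* is a pronoun, so Principle B applies: it must be free in its binding domain.
Binding domain of *her₅*: the matrix TP, whose subject is [Elena₁'s client]₂.
*Elena₁* and the pronoun do not c-command one another → neither Principle B nor Principle C is at stake; coindexation permitted.
*[Elena₁'s client]₂* c-commands the pronoun within its binding domain → coindexation would violate Principle B.
*Hana₃*: the pronoun c-commands this R-expression → coindexation would violate Principle C on *Hana₃*.
*Yuki₄*: the pronoun c-commands this R-expression → coindexation would violate Principle C on *Yuki₄*.

{1}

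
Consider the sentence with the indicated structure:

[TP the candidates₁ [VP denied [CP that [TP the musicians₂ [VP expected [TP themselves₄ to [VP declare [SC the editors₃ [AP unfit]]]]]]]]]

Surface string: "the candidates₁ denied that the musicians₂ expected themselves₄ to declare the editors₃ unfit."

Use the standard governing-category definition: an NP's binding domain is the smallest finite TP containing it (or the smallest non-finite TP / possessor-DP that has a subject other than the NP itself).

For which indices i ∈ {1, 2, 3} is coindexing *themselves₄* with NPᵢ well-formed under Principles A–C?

{2}

*themselves* is an anaphor, so Principle A applies: it must be bound in its binding domain.
Binding domain of *themselves₄*: the embedded TP, whose subject is the musicians₂.
*the candidates₁* c-commands the anaphor but is outside its binding domain → cannot satisfy Principle A.
*the musicians₂* c-commands the anaphor within its binding domain → licit binder.
*the editors₃* does not c-command the anaphor → cannot bind it.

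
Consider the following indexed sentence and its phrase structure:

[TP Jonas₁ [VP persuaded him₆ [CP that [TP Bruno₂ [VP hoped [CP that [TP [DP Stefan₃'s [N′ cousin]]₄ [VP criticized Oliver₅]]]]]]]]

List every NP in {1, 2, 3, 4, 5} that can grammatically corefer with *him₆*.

*him* is a pronoun, so Principle B applies: it must be free in its binding domain.
Binding domain of *him₆*: the matrix TP, whose subject is Jonas₁.
*Jonas₁* c-commands the pronoun within its binding domain → coindexation would violate Principle B.
*Bruno₂*: the pronoun c-commands this R-expression → coindexation would violate Principle C on *Bruno₂*.
*Stefan₃*: the pronoun c-commands this R-expression → coindexation would violate Principle C on *Stefan₃*.
*[Stefan₃'s cousin]₄*: the pronoun c-commands this R-expression → coindexation would violate Principle C on *[Stefan₃'s cousin]₄*.
*Oliver₅*: the pronoun c-commands this R-expression → coindexation would violate Principle C on *Oliver₅*.

none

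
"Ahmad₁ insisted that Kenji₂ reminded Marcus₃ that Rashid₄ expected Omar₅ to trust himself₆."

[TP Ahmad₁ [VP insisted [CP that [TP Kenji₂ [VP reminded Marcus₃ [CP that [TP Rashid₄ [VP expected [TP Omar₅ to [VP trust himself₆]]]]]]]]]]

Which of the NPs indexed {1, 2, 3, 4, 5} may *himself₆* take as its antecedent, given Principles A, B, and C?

{5}

*himself* is an anaphor, so Principle A applies: it must be bound in its binding domain.
Binding domain of *himself₆*: the embedded TP, whose subject is Omar₅.
*Ahmad₁* c-commands the anaphor but is outside its binding domain → cannot satisfy Principle A.
*Kenji₂* c-commands the anaphor but is outside its binding domain → cannot satisfy Principle A.
*Marcus₃* c-commands the anaphor but is outside its binding domain → cannot satisfy Principle A.
*Rashid₄* c-commands the anaphor but is outside its binding domain → cannot satisfy Principle A.
*Omar₅* c-commands the anaphor within its binding domain → licit binder.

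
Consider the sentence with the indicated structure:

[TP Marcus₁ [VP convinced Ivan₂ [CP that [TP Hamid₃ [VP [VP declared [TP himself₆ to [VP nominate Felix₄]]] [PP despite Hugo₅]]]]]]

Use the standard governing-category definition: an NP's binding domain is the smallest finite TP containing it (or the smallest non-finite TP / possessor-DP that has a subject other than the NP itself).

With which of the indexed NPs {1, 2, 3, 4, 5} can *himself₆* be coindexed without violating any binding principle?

*himself* is an anaphor, so Principle A applies: it must be bound in its binding domain.
Binding domain of *himself₆*: the embedded TP, whose subject is Hamid₃.
*Marcus₁* c-commands the anaphor but is outside its binding domain → cannot satisfy Principle A.
*Ivan₂* c-commands the anaphor but is outside its binding domain → cannot satisfy Principle A.
*Hamid₃* c-commands the anaphor within its binding domain → licit binder.
*Felix₄* does not c-command the anaphor → cannot bind it.
*Hugo₅* does not c-command the anaphor → cannot bind it.

{3}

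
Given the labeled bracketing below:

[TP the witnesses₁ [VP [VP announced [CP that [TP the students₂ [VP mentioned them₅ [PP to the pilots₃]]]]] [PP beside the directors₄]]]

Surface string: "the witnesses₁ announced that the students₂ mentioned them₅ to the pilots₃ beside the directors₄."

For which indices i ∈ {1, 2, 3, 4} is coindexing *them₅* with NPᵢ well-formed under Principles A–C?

*them* is a pronoun, so Principle B applies: it must be free in its binding domain.
Binding domain of *them₅*: the embedded TP, whose subject is the students₂.
*the witnesses₁* c-commands the pronoun but from outside its binding domain, and is not c-commanded by it → coindexation permitted.
*the students₂* c-commands the pronoun within its binding domain → coindexation would violate Principle B.
*the pilots₃*: the pronoun c-commands this R-expression → coindexation would violate Principle C on *the pilots₃*.
*the directors₄* and the pronoun do not c-command one another → neither Principle B nor Principle C is at stake; coindexation permitted.

{1, 4}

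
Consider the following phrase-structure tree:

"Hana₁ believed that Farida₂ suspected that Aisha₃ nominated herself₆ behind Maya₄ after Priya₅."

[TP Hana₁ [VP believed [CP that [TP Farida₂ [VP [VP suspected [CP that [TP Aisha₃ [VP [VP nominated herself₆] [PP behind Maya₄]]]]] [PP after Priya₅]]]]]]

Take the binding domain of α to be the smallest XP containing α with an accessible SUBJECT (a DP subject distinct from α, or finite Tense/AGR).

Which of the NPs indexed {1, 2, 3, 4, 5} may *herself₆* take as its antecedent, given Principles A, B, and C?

*herself* is an anaphor, so Principle A applies: it must be bound in its binding domain.
Binding domain of *herself₆*: the embedded TP, whose subject is Aisha₃.
*Hana₁* c-commands the anaphor but is outside its binding domain → cannot satisfy Principle A.
*Farida₂* c-commands the anaphor but is outside its binding domain → cannot satisfy Principle A.
*Aisha₃* c-commands the anaphor within its binding domain → licit binder.
*Maya₄* does not c-command the anaphor → cannot bind it.
*Priya₅* does not c-command the anaphor → cannot bind it.

{3}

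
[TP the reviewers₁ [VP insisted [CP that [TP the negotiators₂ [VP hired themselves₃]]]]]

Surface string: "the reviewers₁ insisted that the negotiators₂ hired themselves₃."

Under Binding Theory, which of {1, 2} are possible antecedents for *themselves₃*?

{2}

*themselves* is an anaphor, so Principle A applies: it must be bound in its binding domain.
Binding domain of *themselves₃*: the embedded TP, whose subject is the negotiators₂.
*the reviewers₁* c-commands the anaphor but is outside its binding domain → cannot satisfy Principle A.
*the negotiators₂* c-commands the anaphor within its binding domain → licit binder.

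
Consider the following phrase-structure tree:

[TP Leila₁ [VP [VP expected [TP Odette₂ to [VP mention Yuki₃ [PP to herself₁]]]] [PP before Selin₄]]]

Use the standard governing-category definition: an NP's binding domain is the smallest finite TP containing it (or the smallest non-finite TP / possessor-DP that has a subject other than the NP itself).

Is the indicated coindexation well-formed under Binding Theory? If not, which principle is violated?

Principle A

The two coindexed NPs are *Leila₁* and *herself₁*.
*herself₁* is an anaphor. Principle A requires it to be bound within its binding domain — the embedded TP, whose subject is Odette₂.
Within that domain it is c-commanded by *Odette₂*, *Yuki₃*, none of which share its index.
*Leila₁* does c-command the anaphor, but from outside its binding domain.
The anaphor is unbound in its domain → Principle A violation.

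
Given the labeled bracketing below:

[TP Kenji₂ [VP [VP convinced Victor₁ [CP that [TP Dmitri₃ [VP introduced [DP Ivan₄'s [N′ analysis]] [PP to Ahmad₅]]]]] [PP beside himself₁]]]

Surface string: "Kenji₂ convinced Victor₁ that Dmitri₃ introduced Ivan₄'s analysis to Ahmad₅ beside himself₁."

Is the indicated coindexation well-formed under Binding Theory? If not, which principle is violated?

The two coindexed NPs are *Victor₁* and *himself₁*.
*himself₁* is an anaphor. Principle A requires it to be bound within its binding domain — the matrix TP, whose subject is Kenji₂.
Within that domain it is c-commanded by *Kenji₂*, which does not share its index.
*Victor₁* does not c-command the anaphor at all.
The anaphor is unbound in its domain → Principle A violation.

Principle A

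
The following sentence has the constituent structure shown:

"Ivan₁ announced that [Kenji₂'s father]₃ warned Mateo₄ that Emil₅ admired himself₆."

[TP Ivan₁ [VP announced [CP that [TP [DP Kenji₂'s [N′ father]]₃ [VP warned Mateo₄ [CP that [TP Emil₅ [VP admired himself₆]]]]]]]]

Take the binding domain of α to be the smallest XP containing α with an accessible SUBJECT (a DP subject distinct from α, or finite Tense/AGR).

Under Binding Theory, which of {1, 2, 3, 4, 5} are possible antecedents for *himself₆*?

*himself* is an anaphor, so Principle A applies: it must be bound in its binding domain.
Binding domain of *himself₆*: the embedded TP, whose subject is Emil₅.
*Ivan₁* c-commands the anaphor but is outside its binding domain → cannot satisfy Principle A.
*Kenji₂* does not c-command the anaphor → cannot bind it.
*[Kenji₂'s father]₃* c-commands the anaphor but is outside its binding domain → cannot satisfy Principle A.
*Mateo₄* c-commands the anaphor but is outside its binding domain → cannot satisfy Principle A.
*Emil₅* c-commands the anaphor within its binding domain → licit binder.

{5}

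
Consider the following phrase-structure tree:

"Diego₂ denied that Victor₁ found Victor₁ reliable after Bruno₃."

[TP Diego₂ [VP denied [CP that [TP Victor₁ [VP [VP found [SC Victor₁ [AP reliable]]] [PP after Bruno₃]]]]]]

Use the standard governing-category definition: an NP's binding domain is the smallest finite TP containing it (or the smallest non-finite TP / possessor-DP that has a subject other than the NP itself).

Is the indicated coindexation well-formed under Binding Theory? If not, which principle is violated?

The two coindexed NPs are *Victor₁* (the lower occurrence) and *Victor₁* (the higher occurrence).
*Victor₁* (the lower occurrence) is an R-expression. Principle C requires it to be free everywhere.
*Victor₁* (the higher occurrence) c-commands it and carries the same index.
The R-expression is bound → Principle C violation.

Principle C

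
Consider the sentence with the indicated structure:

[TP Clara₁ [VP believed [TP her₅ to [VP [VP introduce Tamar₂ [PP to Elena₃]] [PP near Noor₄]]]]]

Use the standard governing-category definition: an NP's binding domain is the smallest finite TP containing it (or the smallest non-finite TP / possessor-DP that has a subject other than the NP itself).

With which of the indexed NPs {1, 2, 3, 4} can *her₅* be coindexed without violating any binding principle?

*her* is a pronoun, so Principle B applies: it must be free in its binding domain.
Binding domain of *her₅*: the matrix TP, whose subject is Clara₁.
*Clara₁* c-commands the pronoun within its binding domain → coindexation would violate Principle B.
*Tamar₂*: the pronoun c-commands this R-expression → coindexation would violate Principle C on *Tamar₂*.
*Elena₃*: the pronoun c-commands this R-expression → coindexation would violate Principle C on *Elena₃*.
*Noor₄*: the pronoun c-commands this R-expression → coindexation would violate Principle C on *Noor₄*.

none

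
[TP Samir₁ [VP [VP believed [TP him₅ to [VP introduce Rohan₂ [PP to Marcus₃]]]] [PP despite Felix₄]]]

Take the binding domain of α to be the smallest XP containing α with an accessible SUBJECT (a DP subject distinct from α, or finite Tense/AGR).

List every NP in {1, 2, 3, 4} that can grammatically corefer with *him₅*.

*him* is a pronoun, so Principle B applies: it must be free in its binding domain.
Binding domain of *him₅*: the matrix TP, whose subject is Samir₁.
*Samir₁* c-commands the pronoun within its binding domain → coindexation would violate Principle B.
*Rohan₂*: the pronoun c-commands this R-expression → coindexation would violate Principle C on *Rohan₂*.
*Marcus₃*: the pronoun c-commands this R-expression → coindexation would violate Principle C on *Marcus₃*.
*Felix₄* and the pronoun do not c-command one another → neither Principle B nor Principle C is at stake; coindexation permitted.

{4}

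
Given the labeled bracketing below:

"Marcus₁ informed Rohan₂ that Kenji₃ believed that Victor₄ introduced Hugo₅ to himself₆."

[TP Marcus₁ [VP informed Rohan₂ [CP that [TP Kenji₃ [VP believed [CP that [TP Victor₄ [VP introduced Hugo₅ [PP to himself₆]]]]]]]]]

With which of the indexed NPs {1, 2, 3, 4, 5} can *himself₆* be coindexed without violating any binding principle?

{4, 5}

*himself* is an anaphor, so Principle A applies: it must be bound in its binding domain.
Binding domain of *himself₆*: the embedded TP, whose subject is Victor₄.
*Marcus₁* c-commands the anaphor but is outside its binding domain → cannot satisfy Principle A.
*Rohan₂* c-commands the anaphor but is outside its binding domain → cannot satisfy Principle A.
*Kenji₃* c-commands the anaphor but is outside its binding domain → cannot satisfy Principle A.
*Victor₄* c-commands the anaphor within its binding domain → licit binder.
*Hugo₅* c-commands the anaphor within its binding domain → licit binder.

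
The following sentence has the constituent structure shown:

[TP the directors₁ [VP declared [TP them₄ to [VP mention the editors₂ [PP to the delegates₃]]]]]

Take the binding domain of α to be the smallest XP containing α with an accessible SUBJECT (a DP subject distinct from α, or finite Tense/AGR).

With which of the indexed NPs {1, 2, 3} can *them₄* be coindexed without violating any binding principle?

none

*them* is a pronoun, so Principle B applies: it must be free in its binding domain.
Binding domain of *them₄*: the matrix TP, whose subject is the directors₁.
*the directors₁* c-commands the pronoun within its binding domain → coindexation would violate Principle B.
*the editors₂*: the pronoun c-commands this R-expression → coindexation would violate Principle C on *the editors₂*.
*the delegates₃*: the pronoun c-commands this R-expression → coindexation would violate Principle C on *the delegates₃*.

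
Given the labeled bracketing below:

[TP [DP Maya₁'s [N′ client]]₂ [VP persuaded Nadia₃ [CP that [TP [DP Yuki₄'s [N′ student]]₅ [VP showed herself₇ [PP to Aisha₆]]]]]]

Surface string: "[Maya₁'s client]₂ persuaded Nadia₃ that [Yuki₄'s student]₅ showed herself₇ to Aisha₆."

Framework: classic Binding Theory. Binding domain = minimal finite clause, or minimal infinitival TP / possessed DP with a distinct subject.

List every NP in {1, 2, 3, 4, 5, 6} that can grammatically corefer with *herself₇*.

{5}

*herself* is an anaphor, so Principle A applies: it must be bound in its binding domain.
Binding domain of *herself₇*: the embedded TP, whose subject is [Yuki₄'s student]₅.
*Maya₁* does not c-command the anaphor → cannot bind it.
*[Maya₁'s client]₂* c-commands the anaphor but is outside its binding domain → cannot satisfy Principle A.
*Nadia₃* c-commands the anaphor but is outside its binding domain → cannot satisfy Principle A.
*Yuki₄* does not c-command the anaphor → cannot bind it.
*[Yuki₄'s student]₅* c-commands the anaphor within its binding domain → licit binder.
*Aisha₆* does not c-command the anaphor → cannot bind it.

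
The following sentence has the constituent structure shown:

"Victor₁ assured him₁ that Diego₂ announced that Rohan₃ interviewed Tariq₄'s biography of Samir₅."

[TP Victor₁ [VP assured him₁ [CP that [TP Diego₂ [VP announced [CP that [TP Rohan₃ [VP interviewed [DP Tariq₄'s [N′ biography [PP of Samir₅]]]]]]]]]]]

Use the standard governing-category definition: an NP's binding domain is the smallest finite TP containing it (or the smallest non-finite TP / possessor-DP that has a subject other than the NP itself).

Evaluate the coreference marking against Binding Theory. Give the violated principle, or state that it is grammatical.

The two coindexed NPs are *Victor₁* and *him₁*.
*him₁* is a pronoun. Its binding domain is the matrix TP, whose subject is Victor₁.
*Victor₁* c-commands it within that domain and carries the same index.
The pronoun is locally bound → Principle B violation.

Principle B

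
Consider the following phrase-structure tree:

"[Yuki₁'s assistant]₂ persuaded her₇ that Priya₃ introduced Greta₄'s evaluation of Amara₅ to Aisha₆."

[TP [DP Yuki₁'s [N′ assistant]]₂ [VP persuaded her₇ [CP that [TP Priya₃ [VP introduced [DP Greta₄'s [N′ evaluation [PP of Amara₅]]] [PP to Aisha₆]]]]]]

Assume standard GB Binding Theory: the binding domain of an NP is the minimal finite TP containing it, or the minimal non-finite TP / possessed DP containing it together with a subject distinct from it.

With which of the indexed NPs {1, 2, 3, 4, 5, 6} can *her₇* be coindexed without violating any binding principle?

{1}

*her* is a pronoun, so Principle B applies: it must be free in its binding domain.
Binding domain of *her₇*: the matrix TP, whose subject is [Yuki₁'s assistant]₂.
*Yuki₁* and the pronoun do not c-command one another → neither Principle B nor Principle C is at stake; coindexation permitted.
*[Yuki₁'s assistant]₂* c-commands the pronoun within its binding domain → coindexation would violate Principle B.
*Priya₃*: the pronoun c-commands this R-expression → coindexation would violate Principle C on *Priya₃*.
*Greta₄*: the pronoun c-commands this R-expression → coindexation would violate Principle C on *Greta₄*.
*Amara₅*: the pronoun c-commands this R-expression → coindexation would violate Principle C on *Amara₅*.
*Aisha₆*: the pronoun c-commands this R-expression → coindexation would violate Principle C on *Aisha₆*.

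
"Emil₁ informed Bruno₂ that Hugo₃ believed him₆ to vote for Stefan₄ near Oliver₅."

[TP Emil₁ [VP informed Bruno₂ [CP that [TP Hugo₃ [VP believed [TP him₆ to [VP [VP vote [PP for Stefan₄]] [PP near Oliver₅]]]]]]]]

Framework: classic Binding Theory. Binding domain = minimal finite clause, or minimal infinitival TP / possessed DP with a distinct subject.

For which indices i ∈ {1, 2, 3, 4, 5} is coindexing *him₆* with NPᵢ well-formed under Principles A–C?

*him* is a pronoun, so Principle B applies: it must be free in its binding domain.
Binding domain of *him₆*: the embedded TP, whose subject is Hugo₃.
*Emil₁* c-commands the pronoun but from outside its binding domain, and is not c-commanded by it → coindexation permitted.
*Bruno₂* c-commands the pronoun but from outside its binding domain, and is not c-commanded by it → coindexation permitted.
*Hugo₃* c-commands the pronoun within its binding domain → coindexation would violate Principle B.
*Stefan₄*: the pronoun c-commands this R-expression → coindexation would violate Principle C on *Stefan₄*.
*Oliver₅*: the pronoun c-commands this R-expression → coindexation would violate Principle C on *Oliver₅*.

{1, 2}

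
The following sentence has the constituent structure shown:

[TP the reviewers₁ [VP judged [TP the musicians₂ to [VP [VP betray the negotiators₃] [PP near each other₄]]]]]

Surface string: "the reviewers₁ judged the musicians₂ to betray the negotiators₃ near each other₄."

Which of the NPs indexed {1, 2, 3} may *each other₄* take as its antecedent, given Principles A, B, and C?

{2}

*each other* is an anaphor, so Principle A applies: it must be bound in its binding domain.
Binding domain of *each other₄*: the embedded TP, whose subject is the musicians₂.
*the reviewers₁* c-commands the anaphor but is outside its binding domain → cannot satisfy Principle A.
*the musicians₂* c-commands the anaphor within its binding domain → licit binder.
*the negotiators₃* does not c-command the anaphor → cannot bind it.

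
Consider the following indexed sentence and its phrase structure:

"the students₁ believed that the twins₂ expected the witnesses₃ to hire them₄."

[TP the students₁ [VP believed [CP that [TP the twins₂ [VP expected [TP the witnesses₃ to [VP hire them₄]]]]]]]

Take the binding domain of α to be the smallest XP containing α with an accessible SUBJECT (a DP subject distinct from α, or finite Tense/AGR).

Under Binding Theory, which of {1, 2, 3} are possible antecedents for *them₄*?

*them* is a pronoun, so Principle B applies: it must be free in its binding domain.
Binding domain of *them₄*: the embedded TP, whose subject is the witnesses₃.
*the students₁* c-commands the pronoun but from outside its binding domain, and is not c-commanded by it → coindexation permitted.
*the twins₂* c-commands the pronoun but from outside its binding domain, and is not c-commanded by it → coindexation permitted.
*the witnesses₃* c-commands the pronoun within its binding domain → coindexation would violate Principle B.

{1, 2}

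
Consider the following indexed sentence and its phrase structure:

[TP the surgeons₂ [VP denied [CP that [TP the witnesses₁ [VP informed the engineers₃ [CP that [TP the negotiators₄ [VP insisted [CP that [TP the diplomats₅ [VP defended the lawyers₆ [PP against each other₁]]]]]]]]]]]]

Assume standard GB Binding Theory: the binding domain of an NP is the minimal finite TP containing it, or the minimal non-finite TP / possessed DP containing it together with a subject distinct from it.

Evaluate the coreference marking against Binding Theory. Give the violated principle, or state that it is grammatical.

Principle A

The two coindexed NPs are *the witnesses₁* and *each other₁*.
*each other₁* is an anaphor. Principle A requires it to be bound within its binding domain — the embedded TP, whose subject is the diplomats₅.
Within that domain it is c-commanded by *the diplomats₅*, *the lawyers₆*, none of which share its index.
*the witnesses₁* does c-command the anaphor, but from outside its binding domain.
The anaphor is unbound in its domain → Principle A violation.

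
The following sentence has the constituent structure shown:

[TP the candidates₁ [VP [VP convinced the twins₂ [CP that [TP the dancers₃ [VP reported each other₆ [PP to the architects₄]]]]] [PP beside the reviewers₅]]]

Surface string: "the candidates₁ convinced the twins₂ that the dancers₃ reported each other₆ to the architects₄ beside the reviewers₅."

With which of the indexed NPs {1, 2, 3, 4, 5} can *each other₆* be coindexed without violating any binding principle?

{3}

*each other* is an anaphor, so Principle A applies: it must be bound in its binding domain.
Binding domain of *each other₆*: the embedded TP, whose subject is the dancers₃.
*the candidates₁* c-commands the anaphor but is outside its binding domain → cannot satisfy Principle A.
*the twins₂* c-commands the anaphor but is outside its binding domain → cannot satisfy Principle A.
*the dancers₃* c-commands the anaphor within its binding domain → licit binder.
*the architects₄* does not c-command the anaphor → cannot bind it.
*the reviewers₅* does not c-command the anaphor → cannot bind it.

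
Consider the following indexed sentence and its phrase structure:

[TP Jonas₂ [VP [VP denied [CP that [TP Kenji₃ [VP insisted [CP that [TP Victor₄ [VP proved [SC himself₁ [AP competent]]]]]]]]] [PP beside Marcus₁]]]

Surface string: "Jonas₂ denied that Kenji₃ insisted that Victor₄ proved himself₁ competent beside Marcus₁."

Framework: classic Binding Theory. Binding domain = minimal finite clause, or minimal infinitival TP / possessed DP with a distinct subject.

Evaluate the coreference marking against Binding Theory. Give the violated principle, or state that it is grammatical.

Principle A

The two coindexed NPs are *Marcus₁* and *himself₁*.
*himself₁* is an anaphor. Principle A requires it to be bound within its binding domain — the embedded TP, whose subject is Victor₄.
Within that domain it is c-commanded by *Victor₄*, which does not share its index.
*Marcus₁* does not c-command the anaphor at all.
The anaphor is unbound in its domain → Principle A violation.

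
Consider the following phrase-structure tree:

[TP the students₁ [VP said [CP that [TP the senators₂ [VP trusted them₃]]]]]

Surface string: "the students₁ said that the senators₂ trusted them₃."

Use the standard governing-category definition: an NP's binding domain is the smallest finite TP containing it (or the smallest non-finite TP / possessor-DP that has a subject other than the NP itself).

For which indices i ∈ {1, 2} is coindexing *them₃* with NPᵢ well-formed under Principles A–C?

{1}

*them* is a pronoun, so Principle B applies: it must be free in its binding domain.
Binding domain of *them₃*: the embedded TP, whose subject is the senators₂.
*the students₁* c-commands the pronoun but from outside its binding domain, and is not c-commanded by it → coindexation permitted.
*the senators₂* c-commands the pronoun within its binding domain → coindexation would violate Principle B.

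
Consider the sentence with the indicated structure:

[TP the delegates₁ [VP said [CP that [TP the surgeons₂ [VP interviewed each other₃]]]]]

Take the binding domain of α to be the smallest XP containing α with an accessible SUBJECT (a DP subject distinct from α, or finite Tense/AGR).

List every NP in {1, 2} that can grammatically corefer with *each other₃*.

*each other* is an anaphor, so Principle A applies: it must be bound in its binding domain.
Binding domain of *each other₃*: the embedded TP, whose subject is the surgeons₂.
*the delegates₁* c-commands the anaphor but is outside its binding domain → cannot satisfy Principle A.
*the surgeons₂* c-commands the anaphor within its binding domain → licit binder.

{2}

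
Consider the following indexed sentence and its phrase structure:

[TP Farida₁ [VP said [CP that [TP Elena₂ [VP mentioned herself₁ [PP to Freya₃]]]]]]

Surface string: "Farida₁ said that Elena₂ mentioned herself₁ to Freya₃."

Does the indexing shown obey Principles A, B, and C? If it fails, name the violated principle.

Principle A

The two coindexed NPs are *Farida₁* and *herself₁*.
*herself₁* is an anaphor. Principle A requires it to be bound within its binding domain — the embedded TP, whose subject is Elena₂.
Within that domain it is c-commanded by *Elena₂*, which does not share its index.
*Farida₁* does c-command the anaphor, but from outside its binding domain.
The anaphor is unbound in its domain → Principle A violation.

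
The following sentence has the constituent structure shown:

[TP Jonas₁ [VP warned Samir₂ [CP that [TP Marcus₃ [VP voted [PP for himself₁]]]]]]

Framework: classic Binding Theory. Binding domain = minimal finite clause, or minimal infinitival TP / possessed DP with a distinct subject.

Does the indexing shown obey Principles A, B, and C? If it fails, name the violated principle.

Principle A

The two coindexed NPs are *Jonas₁* and *himself₁*.
*himself₁* is an anaphor. Principle A requires it to be bound within its binding domain — the embedded TP, whose subject is Marcus₃.
Within that domain it is c-commanded by *Marcus₃*, which does not share its index.
*Jonas₁* does c-command the anaphor, but from outside its binding domain.
The anaphor is unbound in its domain → Principle A violation.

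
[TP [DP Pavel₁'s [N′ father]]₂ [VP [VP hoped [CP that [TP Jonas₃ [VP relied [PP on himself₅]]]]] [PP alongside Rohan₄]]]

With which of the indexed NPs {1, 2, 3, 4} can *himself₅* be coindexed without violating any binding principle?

*himself* is an anaphor, so Principle A applies: it must be bound in its binding domain.
Binding domain of *himself₅*: the embedded TP, whose subject is Jonas₃.
*Pavel₁* does not c-command the anaphor → cannot bind it.
*[Pavel₁'s father]₂* c-commands the anaphor but is outside its binding domain → cannot satisfy Principle A.
*Jonas₃* c-commands the anaphor within its binding domain → licit binder.
*Rohan₄* does not c-command the anaphor → cannot bind it.

{3}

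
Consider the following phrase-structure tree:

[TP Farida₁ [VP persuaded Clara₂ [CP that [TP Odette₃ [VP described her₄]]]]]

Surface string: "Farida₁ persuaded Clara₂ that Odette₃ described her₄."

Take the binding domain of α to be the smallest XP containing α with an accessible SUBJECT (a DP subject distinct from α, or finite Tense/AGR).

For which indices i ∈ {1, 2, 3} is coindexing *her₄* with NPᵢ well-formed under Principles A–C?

*her* is a pronoun, so Principle B applies: it must be free in its binding domain.
Binding domain of *her₄*: the embedded TP, whose subject is Odette₃.
*Farida₁* c-commands the pronoun but from outside its binding domain, and is not c-commanded by it → coindexation permitted.
*Clara₂* c-commands the pronoun but from outside its binding domain, and is not c-commanded by it → coindexation permitted.
*Odette₃* c-commands the pronoun within its binding domain → coindexation would violate Principle B.

{1, 2}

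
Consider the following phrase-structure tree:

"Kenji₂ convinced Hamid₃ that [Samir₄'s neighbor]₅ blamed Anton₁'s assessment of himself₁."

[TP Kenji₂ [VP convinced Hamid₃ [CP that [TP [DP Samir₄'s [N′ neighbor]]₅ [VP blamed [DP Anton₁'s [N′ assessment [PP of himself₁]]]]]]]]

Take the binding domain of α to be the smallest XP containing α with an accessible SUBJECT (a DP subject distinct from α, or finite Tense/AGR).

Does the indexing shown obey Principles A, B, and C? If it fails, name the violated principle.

grammatical

The two coindexed NPs are *Anton₁* and *himself₁*.
*himself₁* is an anaphor; its binding domain is the possessed DP, whose subject is Anton₁. *Anton₁* c-commands it within that domain and shares its index, so Principle A is satisfied.
*Anton₁* is an R-expression; *himself₁* does not c-command it, and no other NP shares its index, so Principle C is satisfied.
All principles are respected.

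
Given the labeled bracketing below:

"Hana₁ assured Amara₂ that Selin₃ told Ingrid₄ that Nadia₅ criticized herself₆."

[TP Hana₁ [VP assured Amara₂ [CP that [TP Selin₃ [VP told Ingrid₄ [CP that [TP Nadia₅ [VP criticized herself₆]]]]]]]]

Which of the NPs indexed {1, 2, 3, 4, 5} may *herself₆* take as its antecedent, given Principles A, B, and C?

{5}

*herself* is an anaphor, so Principle A applies: it must be bound in its binding domain.
Binding domain of *herself₆*: the embedded TP, whose subject is Nadia₅.
*Hana₁* c-commands the anaphor but is outside its binding domain → cannot satisfy Principle A.
*Amara₂* c-commands the anaphor but is outside its binding domain → cannot satisfy Principle A.
*Selin₃* c-commands the anaphor but is outside its binding domain → cannot satisfy Principle A.
*Ingrid₄* c-commands the anaphor but is outside its binding domain → cannot satisfy Principle A.
*Nadia₅* c-commands the anaphor within its binding domain → licit binder.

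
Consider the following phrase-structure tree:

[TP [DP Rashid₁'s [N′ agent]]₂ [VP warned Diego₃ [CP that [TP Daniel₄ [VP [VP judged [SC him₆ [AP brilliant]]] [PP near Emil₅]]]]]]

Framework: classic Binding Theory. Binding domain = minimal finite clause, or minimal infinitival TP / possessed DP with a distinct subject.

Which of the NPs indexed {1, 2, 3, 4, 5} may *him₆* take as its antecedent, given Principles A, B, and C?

{1, 2, 3, 5}

*him* is a pronoun, so Principle B applies: it must be free in its binding domain.
Binding domain of *him₆*: the embedded TP, whose subject is Daniel₄.
*Rashid₁* and the pronoun do not c-command one another → neither Principle B nor Principle C is at stake; coindexation permitted.
*[Rashid₁'s agent]₂* c-commands the pronoun but from outside its binding domain, and is not c-commanded by it → coindexation permitted.
*Diego₃* c-commands the pronoun but from outside its binding domain, and is not c-commanded by it → coindexation permitted.
*Daniel₄* c-commands the pronoun within its binding domain → coindexation would violate Principle B.
*Emil₅* and the pronoun do not c-command one another → neither Principle B nor Principle C is at stake; coindexation permitted.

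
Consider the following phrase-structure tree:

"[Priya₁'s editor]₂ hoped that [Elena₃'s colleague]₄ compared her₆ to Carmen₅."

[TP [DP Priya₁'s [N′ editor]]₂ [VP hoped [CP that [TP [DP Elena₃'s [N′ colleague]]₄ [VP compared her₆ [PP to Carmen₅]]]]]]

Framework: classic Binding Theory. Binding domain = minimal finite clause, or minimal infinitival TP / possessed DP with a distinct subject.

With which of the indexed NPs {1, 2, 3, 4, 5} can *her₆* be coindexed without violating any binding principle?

*her* is a pronoun, so Principle B applies: it must be free in its binding domain.
Binding domain of *her₆*: the embedded TP, whose subject is [Elena₃'s colleague]₄.
*Priya₁* and the pronoun do not c-command one another → neither Principle B nor Principle C is at stake; coindexation permitted.
*[Priya₁'s editor]₂* c-commands the pronoun but from outside its binding domain, and is not c-commanded by it → coindexation permitted.
*Elena₃* and the pronoun do not c-command one another → neither Principle B nor Principle C is at stake; coindexation permitted.
*[Elena₃'s colleague]₄* c-commands the pronoun within its binding domain → coindexation would violate Principle B.
*Carmen₅*: the pronoun c-commands this R-expression → coindexation would violate Principle C on *Carmen₅*.

{1, 2, 3}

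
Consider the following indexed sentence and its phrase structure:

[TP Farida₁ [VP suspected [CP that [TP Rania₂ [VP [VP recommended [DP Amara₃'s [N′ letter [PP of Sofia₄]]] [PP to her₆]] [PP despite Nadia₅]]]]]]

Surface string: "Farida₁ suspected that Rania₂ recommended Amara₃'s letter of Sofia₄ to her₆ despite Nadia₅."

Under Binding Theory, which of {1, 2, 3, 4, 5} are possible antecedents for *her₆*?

{1, 3, 4, 5}

*her* is a pronoun, so Principle B applies: it must be free in its binding domain.
Binding domain of *her₆*: the embedded TP, whose subject is Rania₂.
*Farida₁* c-commands the pronoun but from outside its binding domain, and is not c-commanded by it → coindexation permitted.
*Rania₂* c-commands the pronoun within its binding domain → coindexation would violate Principle B.
*Amara₃* and the pronoun do not c-command one another → neither Principle B nor Principle C is at stake; coindexation permitted.
*Sofia₄* and the pronoun do not c-command one another → neither Principle B nor Principle C is at stake; coindexation permitted.
*Nadia₅* and the pronoun do not c-command one another → neither Principle B nor Principle C is at stake; coindexation permitted.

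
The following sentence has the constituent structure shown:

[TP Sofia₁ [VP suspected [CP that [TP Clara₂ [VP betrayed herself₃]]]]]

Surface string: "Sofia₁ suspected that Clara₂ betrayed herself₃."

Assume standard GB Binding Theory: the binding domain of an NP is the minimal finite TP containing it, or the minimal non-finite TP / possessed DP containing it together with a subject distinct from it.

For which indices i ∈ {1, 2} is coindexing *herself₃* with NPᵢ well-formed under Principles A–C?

{2}

*herself* is an anaphor, so Principle A applies: it must be bound in its binding domain.
Binding domain of *herself₃*: the embedded TP, whose subject is Clara₂.
*Sofia₁* c-commands the anaphor but is outside its binding domain → cannot satisfy Principle A.
*Clara₂* c-commands the anaphor within its binding domain → licit binder.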